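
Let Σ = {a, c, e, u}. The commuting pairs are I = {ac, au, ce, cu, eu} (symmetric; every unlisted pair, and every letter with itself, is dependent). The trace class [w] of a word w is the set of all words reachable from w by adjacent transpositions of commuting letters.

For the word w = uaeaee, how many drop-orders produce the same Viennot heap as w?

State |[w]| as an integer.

6

0(u) covers ∅
1(a) covers ∅
2(e) covers 1:a
3(a) covers 2:e
4(e) covers 3:a
5(e) covers 4:e
floor of heap: 0:u, 1:a
completions by unplaced set U, small U first (add the entries for U minus each lowest piece of U):
  |U|=1: {0}:1  {5}:1
  |U|=2: {0,5}:2  {4,5}:1
  |U|=3: {0,4,5}:3  {3,4,5}:1
  |U|=4: {0,3,4,5}:4  {2,3,4,5}:1
  start at 0(u): 1
  start at 1(a): 5
sum over floor = 6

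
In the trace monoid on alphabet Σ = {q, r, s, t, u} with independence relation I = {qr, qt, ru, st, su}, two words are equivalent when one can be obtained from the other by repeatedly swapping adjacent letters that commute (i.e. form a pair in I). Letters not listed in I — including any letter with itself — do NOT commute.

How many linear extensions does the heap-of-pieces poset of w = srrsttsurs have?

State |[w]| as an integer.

piece 0:s — minimal
piece 1:r rests on {0:s}
piece 2:r rests on {1:r}
piece 3:s rests on {2:r}
piece 4:t rests on {2:r}
piece 5:t rests on {4:t}
piece 6:s rests on {3:s}
piece 7:u rests on {5:t}
piece 8:r rests on {5:t, 6:s}
piece 9:s rests on {8:r}
minimal pieces: {0:s}
ways to finish when only these pieces remain (= sum over removing one remaining piece with nothing left below it):
  1 left: {7}→1  {9}→1
  2 left: {7,9}→2  {8,9}→1
  3 left: {6,8,9}→1  {7,8,9}→3
  4 left: {3,6,8,9}→1  {5,7,8,9}→3  {6,7,8,9}→4
  5 left: {3,6,7,8,9}→5  {4,5,7,8,9}→3  {5,6,7,8,9}→7
  6 left: {3,5,6,7,8,9}→12  {4,5,6,7,8,9}→10
  7 left: {3,4,5,6,7,8,9}→22
  8 left: {2,3,4,5,6,7,8,9}→22
  placing 0:s first → 22 extensions

22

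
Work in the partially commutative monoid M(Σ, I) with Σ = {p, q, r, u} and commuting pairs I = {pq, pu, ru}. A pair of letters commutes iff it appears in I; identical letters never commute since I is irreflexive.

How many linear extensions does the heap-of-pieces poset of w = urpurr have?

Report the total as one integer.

drop 0:u onto floor
drop 1:r onto floor
drop 2:p onto {1:r}
drop 3:u onto {0:u}
drop 4:r onto {2:p}
drop 5:r onto {4:r}
ground layer = {0:u, 1:r}
drop-orders for the pieces not yet dropped (sum over which currently-grounded one goes next):
  1 to go: {3} 1  {5} 1
  2 to go: {0,3} 1  {3,5} 2  {4,5} 1
  3 to go: {0,3,5} 3  {2,4,5} 1  {3,4,5} 3
  4 to go: {0,3,4,5} 6  {1,2,4,5} 1  {2,3,4,5} 4
  if 0:u drops first: 5 orders
  if 1:r drops first: 10 orders
heap linearizations: 15

15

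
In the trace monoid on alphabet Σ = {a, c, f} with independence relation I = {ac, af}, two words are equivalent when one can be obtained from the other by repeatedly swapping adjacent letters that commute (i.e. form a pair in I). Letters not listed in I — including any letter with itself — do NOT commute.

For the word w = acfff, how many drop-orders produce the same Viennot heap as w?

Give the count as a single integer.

5

piece 0:a — minimal
piece 1:c — minimal
piece 2:f rests on {1:c}
piece 3:f rests on {2:f}
piece 4:f rests on {3:f}
minimal pieces: {0:a, 1:c}
ways to finish when only these pieces remain (= sum over removing one remaining piece with nothing left below it):
  1 left: {0}→1  {4}→1
  2 left: {0,4}→2  {3,4}→1
  3 left: {0,3,4}→3  {2,3,4}→1
  placing 0:a first → 1 extensions
  placing 1:c first → 4 extensions
total linear extensions = 5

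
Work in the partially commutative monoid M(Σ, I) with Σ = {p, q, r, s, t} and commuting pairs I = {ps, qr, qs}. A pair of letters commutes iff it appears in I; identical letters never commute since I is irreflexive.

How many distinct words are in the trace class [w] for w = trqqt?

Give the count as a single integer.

0(t) covers ∅
1(r) covers 0:t
2(q) covers 0:t
3(q) covers 2:q
4(t) covers 1:r, 3:q
floor of heap: 0:t
completions by unplaced set U, small U first (add the entries for U minus each lowest piece of U):
  |U|=1: {4}:1
  |U|=2: {1,4}:1  {3,4}:1
  |U|=3: {1,3,4}:2  {2,3,4}:1
  start at 0(t): 3

3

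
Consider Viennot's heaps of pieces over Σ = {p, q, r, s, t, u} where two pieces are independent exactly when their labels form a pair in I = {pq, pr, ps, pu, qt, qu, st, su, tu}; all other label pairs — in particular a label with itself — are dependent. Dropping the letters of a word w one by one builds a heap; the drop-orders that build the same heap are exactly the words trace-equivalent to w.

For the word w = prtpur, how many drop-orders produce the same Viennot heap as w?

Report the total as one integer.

0(p) covers ∅
1(r) covers ∅
2(t) covers 0:p, 1:r
3(p) covers 2:t
4(u) covers 1:r
5(r) covers 2:t, 4:u
floor of heap: 0:p, 1:r
completions by unplaced set U, small U first (add the entries for U minus each lowest piece of U):
  |U|=1: {3}:1  {5}:1
  |U|=2: {3,5}:2  {4,5}:1
  |U|=3: {2,3,5}:2  {3,4,5}:3
  |U|=4: {0,2,3,5}:2  {2,3,4,5}:5
  start at 0(p): 5
  start at 1(r): 7
sum over floor = 12

12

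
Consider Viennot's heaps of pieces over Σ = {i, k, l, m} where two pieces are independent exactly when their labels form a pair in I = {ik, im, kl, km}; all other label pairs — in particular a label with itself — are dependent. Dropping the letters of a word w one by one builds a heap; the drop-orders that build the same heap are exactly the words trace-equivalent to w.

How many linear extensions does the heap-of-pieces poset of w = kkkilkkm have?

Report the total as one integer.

56

0(k) covers ∅
1(k) covers 0:k
2(k) covers 1:k
3(i) covers ∅
4(l) covers 3:i
5(k) covers 2:k
6(k) covers 5:k
7(m) covers 4:l
floor of heap: 0:k, 3:i
completions by unplaced set U, small U first (add the entries for U minus each lowest piece of U):
  |U|=1: {6}:1  {7}:1
  |U|=2: {4,7}:1  {5,6}:1  {6,7}:2
  |U|=3: {2,5,6}:1  {3,4,7}:1  {4,6,7}:3  {5,6,7}:3
  |U|=4: {1,2,5,6}:1  {2,5,6,7}:4  {3,4,6,7}:4  {4,5,6,7}:6
  |U|=5: {0,1,2,5,6}:1  {1,2,5,6,7}:5  {2,4,5,6,7}:10  {3,4,5,6,7}:10
  |U|=6: {0,1,2,5,6,7}:6  {1,2,4,5,6,7}:15  {2,3,4,5,6,7}:20
  start at 0(k): 35
  start at 3(i): 21
sum over floor = 56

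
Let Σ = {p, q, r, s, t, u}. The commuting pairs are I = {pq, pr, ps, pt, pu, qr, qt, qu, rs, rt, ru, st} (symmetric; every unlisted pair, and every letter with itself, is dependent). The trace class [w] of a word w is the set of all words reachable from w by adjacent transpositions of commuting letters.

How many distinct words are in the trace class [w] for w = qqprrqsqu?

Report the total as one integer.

504

#0=q has no predecessor
#1=q depends on [0:q]
#2=p has no predecessor
#3=r has no predecessor
#4=r depends on [3:r]
#5=q depends on [1:q]
#6=s depends on [5:q]
#7=q depends on [6:s]
#8=u depends on [6:s]
sources: [0:q, 2:p, 3:r]
N(rest) = Σ N(rest − s) over sources s of rest; N(one piece) = 1:
  size 1 → [2]=1  [4]=1  [7]=1  [8]=1
  size 2 → [2,4]=2  [2,7]=2  [2,8]=2  [3,4]=1  [4,7]=2  [4,8]=2  [7,8]=2
  size 3 → [2,3,4]=3  [2,4,7]=6  [2,4,8]=6  [2,7,8]=6  [3,4,7]=3  [3,4,8]=3  [4,7,8]=6  [6,7,8]=2
  size 4 → [2,3,4,7]=12  [2,3,4,8]=12  [2,4,7,8]=24  [2,6,7,8]=8  [3,4,7,8]=12  [4,6,7,8]=8  [5,6,7,8]=2
  size 5 → [1,5,6,7,8]=2  [2,3,4,7,8]=60  [2,4,6,7,8]=40  [2,5,6,7,8]=10  [3,4,6,7,8]=20  [4,5,6,7,8]=10
  size 6 → [0,1,5,6,7,8]=2  [1,2,5,6,7,8]=12  [1,4,5,6,7,8]=12  [2,3,4,6,7,8]=120  [2,4,5,6,7,8]=60  [3,4,5,6,7,8]=30
  size 7 → [0,1,2,5,6,7,8]=14  [0,1,4,5,6,7,8]=14  [1,2,4,5,6,7,8]=84  [1,3,4,5,6,7,8]=42  [2,3,4,5,6,7,8]=210
  first=0(q) contributes 336
  first=2(p) contributes 56
  first=3(r) contributes 112
|[w]| = 504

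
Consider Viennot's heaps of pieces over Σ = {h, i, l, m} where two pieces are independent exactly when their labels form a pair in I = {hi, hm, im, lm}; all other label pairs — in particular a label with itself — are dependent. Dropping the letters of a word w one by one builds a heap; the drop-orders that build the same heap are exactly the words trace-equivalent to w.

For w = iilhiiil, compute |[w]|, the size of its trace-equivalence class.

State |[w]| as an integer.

0(i) covers ∅
1(i) covers 0:i
2(l) covers 1:i
3(h) covers 2:l
4(i) covers 2:l
5(i) covers 4:i
6(i) covers 5:i
7(l) covers 3:h, 6:i
floor of heap: 0:i
completions by unplaced set U, small U first (add the entries for U minus each lowest piece of U):
  |U|=1: {7}:1
  |U|=2: {3,7}:1  {6,7}:1
  |U|=3: {3,6,7}:2  {5,6,7}:1
  |U|=4: {3,5,6,7}:3  {4,5,6,7}:1
  |U|=5: {3,4,5,6,7}:4
  |U|=6: {2,3,4,5,6,7}:4
  start at 0(i): 4

4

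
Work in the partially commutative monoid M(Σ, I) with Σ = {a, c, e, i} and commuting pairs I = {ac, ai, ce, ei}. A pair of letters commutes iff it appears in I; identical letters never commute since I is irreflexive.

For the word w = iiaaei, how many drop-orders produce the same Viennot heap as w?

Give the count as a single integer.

#0=i has no predecessor
#1=i depends on [0:i]
#2=a has no predecessor
#3=a depends on [2:a]
#4=e depends on [3:a]
#5=i depends on [1:i]
sources: [0:i, 2:a]
N(rest) = Σ N(rest − s) over sources s of rest; N(one piece) = 1:
  size 1 → [4]=1  [5]=1
  size 2 → [1,5]=1  [3,4]=1  [4,5]=2
  size 3 → [0,1,5]=1  [1,4,5]=3  [2,3,4]=1  [3,4,5]=3
  size 4 → [0,1,4,5]=4  [1,3,4,5]=6  [2,3,4,5]=4
  first=0(i) contributes 10
  first=2(a) contributes 10
|[w]| = 20

20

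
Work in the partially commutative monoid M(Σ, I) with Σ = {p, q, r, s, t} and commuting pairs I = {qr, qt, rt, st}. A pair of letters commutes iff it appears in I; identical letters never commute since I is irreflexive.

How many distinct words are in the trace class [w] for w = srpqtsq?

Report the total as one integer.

0(s) covers ∅
1(r) covers 0:s
2(p) covers 1:r
3(q) covers 2:p
4(t) covers 2:p
5(s) covers 3:q
6(q) covers 5:s
floor of heap: 0:s
completions by unplaced set U, small U first (add the entries for U minus each lowest piece of U):
  |U|=1: {4}:1  {6}:1
  |U|=2: {4,6}:2  {5,6}:1
  |U|=3: {3,5,6}:1  {4,5,6}:3
  |U|=4: {3,4,5,6}:4
  |U|=5: {2,3,4,5,6}:4
  start at 0(s): 4

4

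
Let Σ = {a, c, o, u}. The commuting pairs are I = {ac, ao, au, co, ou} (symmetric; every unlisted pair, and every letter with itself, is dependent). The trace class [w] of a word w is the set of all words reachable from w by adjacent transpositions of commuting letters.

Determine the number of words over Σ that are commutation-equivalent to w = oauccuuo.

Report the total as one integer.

168

piece 0:o — minimal
piece 1:a — minimal
piece 2:u — minimal
piece 3:c rests on {2:u}
piece 4:c rests on {3:c}
piece 5:u rests on {4:c}
piece 6:u rests on {5:u}
piece 7:o rests on {0:o}
minimal pieces: {0:o, 1:a, 2:u}
ways to finish when only these pieces remain (= sum over removing one remaining piece with nothing left below it):
  1 left: {1}→1  {6}→1  {7}→1
  2 left: {0,7}→1  {1,6}→2  {1,7}→2  {5,6}→1  {6,7}→2
  3 left: {0,1,7}→3  {0,6,7}→3  {1,5,6}→3  {1,6,7}→6  {4,5,6}→1  {5,6,7}→3
  4 left: {0,1,6,7}→12  {0,5,6,7}→6  {1,4,5,6}→4  {1,5,6,7}→12  {3,4,5,6}→1  {4,5,6,7}→4
  5 left: {0,1,5,6,7}→30  {0,4,5,6,7}→10  {1,3,4,5,6}→5  {1,4,5,6,7}→20  {2,3,4,5,6}→1  {3,4,5,6,7}→5
  6 left: {0,1,4,5,6,7}→60  {0,3,4,5,6,7}→15  {1,2,3,4,5,6}→6  {1,3,4,5,6,7}→30  {2,3,4,5,6,7}→6
  placing 0:o first → 42 extensions
  placing 1:a first → 21 extensions
  placing 2:u first → 105 extensions
total linear extensions = 168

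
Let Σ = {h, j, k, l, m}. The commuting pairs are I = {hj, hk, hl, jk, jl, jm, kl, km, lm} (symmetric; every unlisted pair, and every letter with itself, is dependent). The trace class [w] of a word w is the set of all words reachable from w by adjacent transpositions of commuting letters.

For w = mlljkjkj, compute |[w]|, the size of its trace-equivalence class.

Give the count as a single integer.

1680

#0=m has no predecessor
#1=l has no predecessor
#2=l depends on [1:l]
#3=j has no predecessor
#4=k has no predecessor
#5=j depends on [3:j]
#6=k depends on [4:k]
#7=j depends on [5:j]
sources: [0:m, 1:l, 3:j, 4:k]
N(rest) = Σ N(rest − s) over sources s of rest; N(one piece) = 1:
  size 1 → [0]=1  [2]=1  [6]=1  [7]=1
  size 2 → [0,2]=2  [0,6]=2  [0,7]=2  [1,2]=1  [2,6]=2  [2,7]=2  [4,6]=1  [5,7]=1  [6,7]=2
  size 3 → [0,1,2]=3  [0,2,6]=6  [0,2,7]=6  [0,4,6]=3  [0,5,7]=3  [0,6,7]=6  [1,2,6]=3  [1,2,7]=3  [2,4,6]=3  [2,5,7]=3  [2,6,7]=6  [3,5,7]=1  [4,6,7]=3  [5,6,7]=3
  size 4 → [0,1,2,6]=12  [0,1,2,7]=12  [0,2,4,6]=12  [0,2,5,7]=12  [0,2,6,7]=24  [0,3,5,7]=4  [0,4,6,7]=12  [0,5,6,7]=12  [1,2,4,6]=6  [1,2,5,7]=6  [1,2,6,7]=12  [2,3,5,7]=4  [2,4,6,7]=12  [2,5,6,7]=12  [3,5,6,7]=4  [4,5,6,7]=6
  size 5 → [0,1,2,4,6]=30  [0,1,2,5,7]=30  [0,1,2,6,7]=60  [0,2,3,5,7]=20  [0,2,4,6,7]=60  [0,2,5,6,7]=60  [0,3,5,6,7]=20  [0,4,5,6,7]=30  [1,2,3,5,7]=10  [1,2,4,6,7]=30  [1,2,5,6,7]=30  [2,3,5,6,7]=20  [2,4,5,6,7]=30  [3,4,5,6,7]=10
  size 6 → [0,1,2,3,5,7]=60  [0,1,2,4,6,7]=180  [0,1,2,5,6,7]=180  [0,2,3,5,6,7]=120  [0,2,4,5,6,7]=180  [0,3,4,5,6,7]=60  [1,2,3,5,6,7]=60  [1,2,4,5,6,7]=90  [2,3,4,5,6,7]=60
  first=0(m) contributes 210
  first=1(l) contributes 420
  first=3(j) contributes 630
  first=4(k) contributes 420
|[w]| = 1680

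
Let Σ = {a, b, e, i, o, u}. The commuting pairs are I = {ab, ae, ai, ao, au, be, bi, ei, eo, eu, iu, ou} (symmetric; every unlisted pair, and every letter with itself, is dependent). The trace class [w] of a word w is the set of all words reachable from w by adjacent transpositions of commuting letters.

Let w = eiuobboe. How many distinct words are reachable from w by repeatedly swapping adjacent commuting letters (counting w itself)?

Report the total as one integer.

piece 0:e — minimal
piece 1:i — minimal
piece 2:u — minimal
piece 3:o rests on {1:i}
piece 4:b rests on {2:u, 3:o}
piece 5:b rests on {4:b}
piece 6:o rests on {5:b}
piece 7:e rests on {0:e}
minimal pieces: {0:e, 1:i, 2:u}
ways to finish when only these pieces remain (= sum over removing one remaining piece with nothing left below it):
  1 left: {6}→1  {7}→1
  2 left: {0,7}→1  {5,6}→1  {6,7}→2
  3 left: {0,6,7}→3  {4,5,6}→1  {5,6,7}→3
  4 left: {0,5,6,7}→6  {2,4,5,6}→1  {3,4,5,6}→1  {4,5,6,7}→4
  5 left: {0,4,5,6,7}→10  {1,3,4,5,6}→1  {2,3,4,5,6}→2  {2,4,5,6,7}→5  {3,4,5,6,7}→5
  6 left: {0,2,4,5,6,7}→15  {0,3,4,5,6,7}→15  {1,2,3,4,5,6}→3  {1,3,4,5,6,7}→6  {2,3,4,5,6,7}→12
  placing 0:e first → 21 extensions
  placing 1:i first → 42 extensions
  placing 2:u first → 21 extensions
total linear extensions = 84

84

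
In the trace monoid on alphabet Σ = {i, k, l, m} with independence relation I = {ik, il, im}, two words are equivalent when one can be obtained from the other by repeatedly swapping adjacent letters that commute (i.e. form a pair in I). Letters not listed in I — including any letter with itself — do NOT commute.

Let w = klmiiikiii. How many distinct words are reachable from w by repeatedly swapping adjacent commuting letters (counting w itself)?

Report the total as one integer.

210

piece 0:k — minimal
piece 1:l rests on {0:k}
piece 2:m rests on {1:l}
piece 3:i — minimal
piece 4:i rests on {3:i}
piece 5:i rests on {4:i}
piece 6:k rests on {2:m}
piece 7:i rests on {5:i}
piece 8:i rests on {7:i}
piece 9:i rests on {8:i}
minimal pieces: {0:k, 3:i}
ways to finish when only these pieces remain (= sum over removing one remaining piece with nothing left below it):
  1 left: {6}→1  {9}→1
  2 left: {2,6}→1  {6,9}→2  {8,9}→1
  3 left: {1,2,6}→1  {2,6,9}→3  {6,8,9}→3  {7,8,9}→1
  4 left: {0,1,2,6}→1  {1,2,6,9}→4  {2,6,8,9}→6  {5,7,8,9}→1  {6,7,8,9}→4
  5 left: {0,1,2,6,9}→5  {1,2,6,8,9}→10  {2,6,7,8,9}→10  {4,5,7,8,9}→1  {5,6,7,8,9}→5
  6 left: {0,1,2,6,8,9}→15  {1,2,6,7,8,9}→20  {2,5,6,7,8,9}→15  {3,4,5,7,8,9}→1  {4,5,6,7,8,9}→6
  7 left: {0,1,2,6,7,8,9}→35  {1,2,5,6,7,8,9}→35  {2,4,5,6,7,8,9}→21  {3,4,5,6,7,8,9}→7
  8 left: {0,1,2,5,6,7,8,9}→70  {1,2,4,5,6,7,8,9}→56  {2,3,4,5,6,7,8,9}→28
  placing 0:k first → 84 extensions
  placing 3:i first → 126 extensions
total linear extensions = 210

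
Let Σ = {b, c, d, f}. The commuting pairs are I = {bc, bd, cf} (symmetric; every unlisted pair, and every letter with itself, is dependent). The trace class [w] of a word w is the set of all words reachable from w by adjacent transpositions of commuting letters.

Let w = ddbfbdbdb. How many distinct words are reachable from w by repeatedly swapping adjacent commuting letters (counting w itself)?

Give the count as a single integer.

30

0(d) covers ∅
1(d) covers 0:d
2(b) covers ∅
3(f) covers 1:d, 2:b
4(b) covers 3:f
5(d) covers 3:f
6(b) covers 4:b
7(d) covers 5:d
8(b) covers 6:b
floor of heap: 0:d, 2:b
completions by unplaced set U, small U first (add the entries for U minus each lowest piece of U):
  |U|=1: {7}:1  {8}:1
  |U|=2: {5,7}:1  {6,8}:1  {7,8}:2
  |U|=3: {4,6,8}:1  {5,7,8}:3  {6,7,8}:3
  |U|=4: {4,6,7,8}:4  {5,6,7,8}:6
  |U|=5: {4,5,6,7,8}:10
  |U|=6: {3,4,5,6,7,8}:10
  |U|=7: {1,3,4,5,6,7,8}:10  {2,3,4,5,6,7,8}:10
  start at 0(d): 20
  start at 2(b): 10
sum over floor = 30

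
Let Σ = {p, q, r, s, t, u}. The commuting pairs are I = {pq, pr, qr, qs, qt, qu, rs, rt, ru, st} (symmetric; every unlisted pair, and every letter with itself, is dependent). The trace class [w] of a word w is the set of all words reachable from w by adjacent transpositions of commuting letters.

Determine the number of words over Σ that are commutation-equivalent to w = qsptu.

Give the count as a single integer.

drop 0:q onto floor
drop 1:s onto floor
drop 2:p onto {1:s}
drop 3:t onto {2:p}
drop 4:u onto {3:t}
ground layer = {0:q, 1:s}
drop-orders for the pieces not yet dropped (sum over which currently-grounded one goes next):
  1 to go: {0} 1  {4} 1
  2 to go: {0,4} 2  {3,4} 1
  3 to go: {0,3,4} 3  {2,3,4} 1
  if 0:q drops first: 1 orders
  if 1:s drops first: 4 orders
heap linearizations: 5

5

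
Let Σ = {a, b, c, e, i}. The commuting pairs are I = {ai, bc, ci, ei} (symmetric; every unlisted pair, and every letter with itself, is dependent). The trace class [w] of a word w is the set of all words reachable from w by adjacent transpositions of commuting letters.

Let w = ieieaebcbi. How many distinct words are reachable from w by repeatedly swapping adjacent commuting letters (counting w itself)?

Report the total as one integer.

66

#0=i has no predecessor
#1=e has no predecessor
#2=i depends on [0:i]
#3=e depends on [1:e]
#4=a depends on [3:e]
#5=e depends on [4:a]
#6=b depends on [2:i, 5:e]
#7=c depends on [5:e]
#8=b depends on [6:b]
#9=i depends on [8:b]
sources: [0:i, 1:e]
N(rest) = Σ N(rest − s) over sources s of rest; N(one piece) = 1:
  size 1 → [7]=1  [9]=1
  size 2 → [7,9]=2  [8,9]=1
  size 3 → [6,8,9]=1  [7,8,9]=3
  size 4 → [2,6,8,9]=1  [6,7,8,9]=4
  size 5 → [0,2,6,8,9]=1  [2,6,7,8,9]=5  [5,6,7,8,9]=4
  size 6 → [0,2,6,7,8,9]=6  [2,5,6,7,8,9]=9  [4,5,6,7,8,9]=4
  size 7 → [0,2,5,6,7,8,9]=15  [2,4,5,6,7,8,9]=13  [3,4,5,6,7,8,9]=4
  size 8 → [0,2,4,5,6,7,8,9]=28  [1,3,4,5,6,7,8,9]=4  [2,3,4,5,6,7,8,9]=17
  first=0(i) contributes 21
  first=1(e) contributes 45
|[w]| = 66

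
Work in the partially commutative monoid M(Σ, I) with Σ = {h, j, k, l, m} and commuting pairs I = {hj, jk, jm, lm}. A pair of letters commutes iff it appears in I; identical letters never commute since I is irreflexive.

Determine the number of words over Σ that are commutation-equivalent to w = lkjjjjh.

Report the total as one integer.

0(l) covers ∅
1(k) covers 0:l
2(j) covers 0:l
3(j) covers 2:j
4(j) covers 3:j
5(j) covers 4:j
6(h) covers 1:k
floor of heap: 0:l
completions by unplaced set U, small U first (add the entries for U minus each lowest piece of U):
  |U|=1: {5}:1  {6}:1
  |U|=2: {1,6}:1  {4,5}:1  {5,6}:2
  |U|=3: {1,5,6}:3  {3,4,5}:1  {4,5,6}:3
  |U|=4: {1,4,5,6}:6  {2,3,4,5}:1  {3,4,5,6}:4
  |U|=5: {1,3,4,5,6}:10  {2,3,4,5,6}:5
  start at 0(l): 15

15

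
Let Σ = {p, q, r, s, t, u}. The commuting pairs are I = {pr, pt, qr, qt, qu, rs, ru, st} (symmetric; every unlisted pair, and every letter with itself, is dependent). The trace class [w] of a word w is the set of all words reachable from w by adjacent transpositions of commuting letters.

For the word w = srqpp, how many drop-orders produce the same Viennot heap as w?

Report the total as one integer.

piece 0:s — minimal
piece 1:r — minimal
piece 2:q rests on {0:s}
piece 3:p rests on {2:q}
piece 4:p rests on {3:p}
minimal pieces: {0:s, 1:r}
ways to finish when only these pieces remain (= sum over removing one remaining piece with nothing left below it):
  1 left: {1}→1  {4}→1
  2 left: {1,4}→2  {3,4}→1
  3 left: {1,3,4}→3  {2,3,4}→1
  placing 0:s first → 4 extensions
  placing 1:r first → 1 extensions
total linear extensions = 5

5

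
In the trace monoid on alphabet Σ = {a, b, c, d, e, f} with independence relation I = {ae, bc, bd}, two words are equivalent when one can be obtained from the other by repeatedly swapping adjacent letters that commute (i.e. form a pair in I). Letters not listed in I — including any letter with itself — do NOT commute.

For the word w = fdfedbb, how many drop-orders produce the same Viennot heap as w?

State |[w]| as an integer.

piece 0:f — minimal
piece 1:d rests on {0:f}
piece 2:f rests on {1:d}
piece 3:e rests on {2:f}
piece 4:d rests on {3:e}
piece 5:b rests on {3:e}
piece 6:b rests on {5:b}
minimal pieces: {0:f}
ways to finish when only these pieces remain (= sum over removing one remaining piece with nothing left below it):
  1 left: {4}→1  {6}→1
  2 left: {4,6}→2  {5,6}→1
  3 left: {4,5,6}→3
  4 left: {3,4,5,6}→3
  5 left: {2,3,4,5,6}→3
  placing 0:f first → 3 extensions

3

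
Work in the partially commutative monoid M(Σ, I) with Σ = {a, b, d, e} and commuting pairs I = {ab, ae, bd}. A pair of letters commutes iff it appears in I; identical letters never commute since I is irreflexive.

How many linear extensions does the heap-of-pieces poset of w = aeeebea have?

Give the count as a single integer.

piece 0:a — minimal
piece 1:e — minimal
piece 2:e rests on {1:e}
piece 3:e rests on {2:e}
piece 4:b rests on {3:e}
piece 5:e rests on {4:b}
piece 6:a rests on {0:a}
minimal pieces: {0:a, 1:e}
ways to finish when only these pieces remain (= sum over removing one remaining piece with nothing left below it):
  1 left: {5}→1  {6}→1
  2 left: {0,6}→1  {4,5}→1  {5,6}→2
  3 left: {0,5,6}→3  {3,4,5}→1  {4,5,6}→3
  4 left: {0,4,5,6}→6  {2,3,4,5}→1  {3,4,5,6}→4
  5 left: {0,3,4,5,6}→10  {1,2,3,4,5}→1  {2,3,4,5,6}→5
  placing 0:a first → 6 extensions
  placing 1:e first → 15 extensions
total linear extensions = 21

21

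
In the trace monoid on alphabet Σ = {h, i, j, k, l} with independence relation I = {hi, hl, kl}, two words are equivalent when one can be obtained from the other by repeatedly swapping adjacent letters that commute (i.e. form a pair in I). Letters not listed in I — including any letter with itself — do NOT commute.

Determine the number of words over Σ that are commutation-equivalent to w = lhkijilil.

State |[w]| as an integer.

3

piece 0:l — minimal
piece 1:h — minimal
piece 2:k rests on {1:h}
piece 3:i rests on {0:l, 2:k}
piece 4:j rests on {3:i}
piece 5:i rests on {4:j}
piece 6:l rests on {5:i}
piece 7:i rests on {6:l}
piece 8:l rests on {7:i}
minimal pieces: {0:l, 1:h}
ways to finish when only these pieces remain (= sum over removing one remaining piece with nothing left below it):
  1 left: {8}→1
  2 left: {7,8}→1
  3 left: {6,7,8}→1
  4 left: {5,6,7,8}→1
  5 left: {4,5,6,7,8}→1
  6 left: {3,4,5,6,7,8}→1
  7 left: {0,3,4,5,6,7,8}→1  {2,3,4,5,6,7,8}→1
  placing 0:l first → 1 extensions
  placing 1:h first → 2 extensions
total linear extensions = 3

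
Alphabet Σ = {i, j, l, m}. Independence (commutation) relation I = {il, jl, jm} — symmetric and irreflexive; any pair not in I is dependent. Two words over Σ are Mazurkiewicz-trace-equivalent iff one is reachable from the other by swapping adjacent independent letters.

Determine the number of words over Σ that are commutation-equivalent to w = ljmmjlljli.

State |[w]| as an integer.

#0=l has no predecessor
#1=j has no predecessor
#2=m depends on [0:l]
#3=m depends on [2:m]
#4=j depends on [1:j]
#5=l depends on [3:m]
#6=l depends on [5:l]
#7=j depends on [4:j]
#8=l depends on [6:l]
#9=i depends on [3:m, 7:j]
sources: [0:l, 1:j]
N(rest) = Σ N(rest − s) over sources s of rest; N(one piece) = 1:
  size 1 → [8]=1  [9]=1
  size 2 → [6,8]=1  [7,9]=1  [8,9]=2
  size 3 → [4,7,9]=1  [5,6,8]=1  [6,8,9]=3  [7,8,9]=3
  size 4 → [1,4,7,9]=1  [4,7,8,9]=4  [5,6,8,9]=4  [6,7,8,9]=6
  size 5 → [1,4,7,8,9]=5  [3,5,6,8,9]=4  [4,6,7,8,9]=10  [5,6,7,8,9]=10
  size 6 → [1,4,6,7,8,9]=15  [2,3,5,6,8,9]=4  [3,5,6,7,8,9]=14  [4,5,6,7,8,9]=20
  size 7 → [0,2,3,5,6,8,9]=4  [1,4,5,6,7,8,9]=35  [2,3,5,6,7,8,9]=18  [3,4,5,6,7,8,9]=34
  size 8 → [0,2,3,5,6,7,8,9]=22  [1,3,4,5,6,7,8,9]=69  [2,3,4,5,6,7,8,9]=52
  first=0(l) contributes 121
  first=1(j) contributes 74
|[w]| = 195

195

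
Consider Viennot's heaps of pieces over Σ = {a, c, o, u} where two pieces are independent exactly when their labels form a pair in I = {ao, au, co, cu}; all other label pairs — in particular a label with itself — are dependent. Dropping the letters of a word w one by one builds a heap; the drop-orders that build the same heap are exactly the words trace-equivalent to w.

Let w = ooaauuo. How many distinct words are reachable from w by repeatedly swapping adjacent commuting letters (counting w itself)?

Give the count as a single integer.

#0=o has no predecessor
#1=o depends on [0:o]
#2=a has no predecessor
#3=a depends on [2:a]
#4=u depends on [1:o]
#5=u depends on [4:u]
#6=o depends on [5:u]
sources: [0:o, 2:a]
N(rest) = Σ N(rest − s) over sources s of rest; N(one piece) = 1:
  size 1 → [3]=1  [6]=1
  size 2 → [2,3]=1  [3,6]=2  [5,6]=1
  size 3 → [2,3,6]=3  [3,5,6]=3  [4,5,6]=1
  size 4 → [1,4,5,6]=1  [2,3,5,6]=6  [3,4,5,6]=4
  size 5 → [0,1,4,5,6]=1  [1,3,4,5,6]=5  [2,3,4,5,6]=10
  first=0(o) contributes 15
  first=2(a) contributes 6
|[w]| = 21

21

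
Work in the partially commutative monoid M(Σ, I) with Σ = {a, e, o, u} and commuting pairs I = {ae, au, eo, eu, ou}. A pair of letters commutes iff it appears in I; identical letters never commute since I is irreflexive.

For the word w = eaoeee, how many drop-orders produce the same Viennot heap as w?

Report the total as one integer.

15

0(e) covers ∅
1(a) covers ∅
2(o) covers 1:a
3(e) covers 0:e
4(e) covers 3:e
5(e) covers 4:e
floor of heap: 0:e, 1:a
completions by unplaced set U, small U first (add the entries for U minus each lowest piece of U):
  |U|=1: {2}:1  {5}:1
  |U|=2: {1,2}:1  {2,5}:2  {4,5}:1
  |U|=3: {1,2,5}:3  {2,4,5}:3  {3,4,5}:1
  |U|=4: {0,3,4,5}:1  {1,2,4,5}:6  {2,3,4,5}:4
  start at 0(e): 10
  start at 1(a): 5
sum over floor = 15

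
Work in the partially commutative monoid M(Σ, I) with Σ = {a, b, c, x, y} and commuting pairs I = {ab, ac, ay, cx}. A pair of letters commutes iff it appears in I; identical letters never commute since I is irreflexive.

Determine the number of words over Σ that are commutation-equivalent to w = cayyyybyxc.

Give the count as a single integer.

drop 0:c onto floor
drop 1:a onto floor
drop 2:y onto {0:c}
drop 3:y onto {2:y}
drop 4:y onto {3:y}
drop 5:y onto {4:y}
drop 6:b onto {5:y}
drop 7:y onto {6:b}
drop 8:x onto {1:a, 7:y}
drop 9:c onto {7:y}
ground layer = {0:c, 1:a}
drop-orders for the pieces not yet dropped (sum over which currently-grounded one goes next):
  1 to go: {8} 1  {9} 1
  2 to go: {1,8} 1  {8,9} 2
  3 to go: {1,8,9} 3  {7,8,9} 2
  4 to go: {1,7,8,9} 5  {6,7,8,9} 2
  5 to go: {1,6,7,8,9} 7  {5,6,7,8,9} 2
  6 to go: {1,5,6,7,8,9} 9  {4,5,6,7,8,9} 2
  7 to go: {1,4,5,6,7,8,9} 11  {3,4,5,6,7,8,9} 2
  8 to go: {1,3,4,5,6,7,8,9} 13  {2,3,4,5,6,7,8,9} 2
  if 0:c drops first: 15 orders
  if 1:a drops first: 2 orders
heap linearizations: 17

17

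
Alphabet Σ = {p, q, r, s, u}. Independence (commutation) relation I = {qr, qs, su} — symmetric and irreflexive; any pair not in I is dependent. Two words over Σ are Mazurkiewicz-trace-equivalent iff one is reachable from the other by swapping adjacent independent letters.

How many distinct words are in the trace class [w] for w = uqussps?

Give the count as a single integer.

10

0(u) covers ∅
1(q) covers 0:u
2(u) covers 1:q
3(s) covers ∅
4(s) covers 3:s
5(p) covers 2:u, 4:s
6(s) covers 5:p
floor of heap: 0:u, 3:s
completions by unplaced set U, small U first (add the entries for U minus each lowest piece of U):
  |U|=1: {6}:1
  |U|=2: {5,6}:1
  |U|=3: {2,5,6}:1  {4,5,6}:1
  |U|=4: {1,2,5,6}:1  {2,4,5,6}:2  {3,4,5,6}:1
  |U|=5: {0,1,2,5,6}:1  {1,2,4,5,6}:3  {2,3,4,5,6}:3
  start at 0(u): 6
  start at 3(s): 4
sum over floor = 10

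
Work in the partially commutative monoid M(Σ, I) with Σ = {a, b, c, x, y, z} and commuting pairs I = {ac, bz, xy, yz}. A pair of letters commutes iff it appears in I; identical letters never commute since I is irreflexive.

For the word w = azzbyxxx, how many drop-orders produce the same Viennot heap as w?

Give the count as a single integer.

piece 0:a — minimal
piece 1:z rests on {0:a}
piece 2:z rests on {1:z}
piece 3:b rests on {0:a}
piece 4:y rests on {3:b}
piece 5:x rests on {2:z, 3:b}
piece 6:x rests on {5:x}
piece 7:x rests on {6:x}
minimal pieces: {0:a}
ways to finish when only these pieces remain (= sum over removing one remaining piece with nothing left below it):
  1 left: {4}→1  {7}→1
  2 left: {4,7}→2  {6,7}→1
  3 left: {4,6,7}→3  {5,6,7}→1
  4 left: {2,5,6,7}→1  {4,5,6,7}→4
  5 left: {1,2,5,6,7}→1  {2,4,5,6,7}→5  {3,4,5,6,7}→4
  6 left: {1,2,4,5,6,7}→6  {2,3,4,5,6,7}→9
  placing 0:a first → 15 extensions

15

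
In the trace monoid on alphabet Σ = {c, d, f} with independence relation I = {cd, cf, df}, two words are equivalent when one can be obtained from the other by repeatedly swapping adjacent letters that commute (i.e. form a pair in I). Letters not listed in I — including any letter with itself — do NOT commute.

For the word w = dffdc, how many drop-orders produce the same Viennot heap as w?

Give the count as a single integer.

piece 0:d — minimal
piece 1:f — minimal
piece 2:f rests on {1:f}
piece 3:d rests on {0:d}
piece 4:c — minimal
minimal pieces: {0:d, 1:f, 4:c}
ways to finish when only these pieces remain (= sum over removing one remaining piece with nothing left below it):
  1 left: {2}→1  {3}→1  {4}→1
  2 left: {0,3}→1  {1,2}→1  {2,3}→2  {2,4}→2  {3,4}→2
  3 left: {0,2,3}→3  {0,3,4}→3  {1,2,3}→3  {1,2,4}→3  {2,3,4}→6
  placing 0:d first → 12 extensions
  placing 1:f first → 12 extensions
  placing 4:c first → 6 extensions
total linear extensions = 30

30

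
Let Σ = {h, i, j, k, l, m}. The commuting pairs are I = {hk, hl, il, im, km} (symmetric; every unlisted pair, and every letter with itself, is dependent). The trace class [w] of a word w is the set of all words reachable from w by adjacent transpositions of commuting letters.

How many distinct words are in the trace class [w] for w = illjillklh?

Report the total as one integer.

0(i) covers ∅
1(l) covers ∅
2(l) covers 1:l
3(j) covers 0:i, 2:l
4(i) covers 3:j
5(l) covers 3:j
6(l) covers 5:l
7(k) covers 4:i, 6:l
8(l) covers 7:k
9(h) covers 4:i
floor of heap: 0:i, 1:l
completions by unplaced set U, small U first (add the entries for U minus each lowest piece of U):
  |U|=1: {8}:1  {9}:1
  |U|=2: {7,8}:1  {8,9}:2
  |U|=3: {6,7,8}:1  {7,8,9}:3
  |U|=4: {4,7,8,9}:3  {5,6,7,8}:1  {6,7,8,9}:4
  |U|=5: {4,6,7,8,9}:7  {5,6,7,8,9}:5
  |U|=6: {4,5,6,7,8,9}:12
  |U|=7: {3,4,5,6,7,8,9}:12
  |U|=8: {0,3,4,5,6,7,8,9}:12  {2,3,4,5,6,7,8,9}:12
  start at 0(i): 12
  start at 1(l): 24
sum over floor = 36

36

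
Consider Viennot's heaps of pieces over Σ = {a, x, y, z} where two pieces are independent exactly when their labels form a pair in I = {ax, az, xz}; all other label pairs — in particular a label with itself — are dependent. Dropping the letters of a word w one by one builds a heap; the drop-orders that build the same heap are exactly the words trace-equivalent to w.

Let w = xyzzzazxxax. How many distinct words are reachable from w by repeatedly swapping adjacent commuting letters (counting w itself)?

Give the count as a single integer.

1260

piece 0:x — minimal
piece 1:y rests on {0:x}
piece 2:z rests on {1:y}
piece 3:z rests on {2:z}
piece 4:z rests on {3:z}
piece 5:a rests on {1:y}
piece 6:z rests on {4:z}
piece 7:x rests on {1:y}
piece 8:x rests on {7:x}
piece 9:a rests on {5:a}
piece 10:x rests on {8:x}
minimal pieces: {0:x}
ways to finish when only these pieces remain (= sum over removing one remaining piece with nothing left below it):
  1 left: {6}→1  {9}→1  {10}→1
  2 left: {4,6}→1  {5,9}→1  {6,9}→2  {6,10}→2  {8,10}→1  {9,10}→2
  3 left: {3,4,6}→1  {4,6,9}→3  {4,6,10}→3  {5,6,9}→3  {5,9,10}→3  {6,8,10}→3  {6,9,10}→6  {7,8,10}→1  {8,9,10}→3
  4 left: {2,3,4,6}→1  {3,4,6,9}→4  {3,4,6,10}→4  {4,5,6,9}→6  {4,6,8,10}→6  {4,6,9,10}→12  {5,6,9,10}→12  {5,8,9,10}→6  {6,7,8,10}→4  {6,8,9,10}→12  {7,8,9,10}→4
  5 left: {2,3,4,6,9}→5  {2,3,4,6,10}→5  {3,4,5,6,9}→10  {3,4,6,8,10}→10  {3,4,6,9,10}→20  {4,5,6,9,10}→30  {4,6,7,8,10}→10  {4,6,8,9,10}→30  {5,6,8,9,10}→30  {5,7,8,9,10}→10  {6,7,8,9,10}→20
  6 left: {2,3,4,5,6,9}→15  {2,3,4,6,8,10}→15  {2,3,4,6,9,10}→30  {3,4,5,6,9,10}→60  {3,4,6,7,8,10}→20  {3,4,6,8,9,10}→60  {4,5,6,8,9,10}→90  {4,6,7,8,9,10}→60  {5,6,7,8,9,10}→60
  7 left: {2,3,4,5,6,9,10}→105  {2,3,4,6,7,8,10}→35  {2,3,4,6,8,9,10}→105  {3,4,5,6,8,9,10}→210  {3,4,6,7,8,9,10}→140  {4,5,6,7,8,9,10}→210
  8 left: {2,3,4,5,6,8,9,10}→420  {2,3,4,6,7,8,9,10}→280  {3,4,5,6,7,8,9,10}→560
  9 left: {2,3,4,5,6,7,8,9,10}→1260
  placing 0:x first → 1260 extensions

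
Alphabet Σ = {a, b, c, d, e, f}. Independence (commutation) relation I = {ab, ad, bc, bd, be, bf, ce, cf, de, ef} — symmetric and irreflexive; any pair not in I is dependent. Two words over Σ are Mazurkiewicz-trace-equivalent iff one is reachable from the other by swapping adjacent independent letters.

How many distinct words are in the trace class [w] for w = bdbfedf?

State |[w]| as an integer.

105

#0=b has no predecessor
#1=d has no predecessor
#2=b depends on [0:b]
#3=f depends on [1:d]
#4=e has no predecessor
#5=d depends on [3:f]
#6=f depends on [5:d]
sources: [0:b, 1:d, 4:e]
N(rest) = Σ N(rest − s) over sources s of rest; N(one piece) = 1:
  size 1 → [2]=1  [4]=1  [6]=1
  size 2 → [0,2]=1  [2,4]=2  [2,6]=2  [4,6]=2  [5,6]=1
  size 3 → [0,2,4]=3  [0,2,6]=3  [2,4,6]=6  [2,5,6]=3  [3,5,6]=1  [4,5,6]=3
  size 4 → [0,2,4,6]=12  [0,2,5,6]=6  [1,3,5,6]=1  [2,3,5,6]=4  [2,4,5,6]=12  [3,4,5,6]=4
  size 5 → [0,2,3,5,6]=10  [0,2,4,5,6]=30  [1,2,3,5,6]=5  [1,3,4,5,6]=5  [2,3,4,5,6]=20
  first=0(b) contributes 30
  first=1(d) contributes 60
  first=4(e) contributes 15
|[w]| = 105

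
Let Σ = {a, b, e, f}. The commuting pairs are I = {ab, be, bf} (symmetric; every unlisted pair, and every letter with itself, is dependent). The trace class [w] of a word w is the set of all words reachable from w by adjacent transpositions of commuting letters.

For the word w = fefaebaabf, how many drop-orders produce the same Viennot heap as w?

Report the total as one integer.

drop 0:f onto floor
drop 1:e onto {0:f}
drop 2:f onto {1:e}
drop 3:a onto {2:f}
drop 4:e onto {3:a}
drop 5:b onto floor
drop 6:a onto {4:e}
drop 7:a onto {6:a}
drop 8:b onto {5:b}
drop 9:f onto {7:a}
ground layer = {0:f, 5:b}
drop-orders for the pieces not yet dropped (sum over which currently-grounded one goes next):
  1 to go: {8} 1  {9} 1
  2 to go: {5,8} 1  {7,9} 1  {8,9} 2
  3 to go: {5,8,9} 3  {6,7,9} 1  {7,8,9} 3
  4 to go: {4,6,7,9} 1  {5,7,8,9} 6  {6,7,8,9} 4
  5 to go: {3,4,6,7,9} 1  {4,6,7,8,9} 5  {5,6,7,8,9} 10
  6 to go: {2,3,4,6,7,9} 1  {3,4,6,7,8,9} 6  {4,5,6,7,8,9} 15
  7 to go: {1,2,3,4,6,7,9} 1  {2,3,4,6,7,8,9} 7  {3,4,5,6,7,8,9} 21
  8 to go: {0,1,2,3,4,6,7,9} 1  {1,2,3,4,6,7,8,9} 8  {2,3,4,5,6,7,8,9} 28
  if 0:f drops first: 36 orders
  if 5:b drops first: 9 orders
heap linearizations: 45

45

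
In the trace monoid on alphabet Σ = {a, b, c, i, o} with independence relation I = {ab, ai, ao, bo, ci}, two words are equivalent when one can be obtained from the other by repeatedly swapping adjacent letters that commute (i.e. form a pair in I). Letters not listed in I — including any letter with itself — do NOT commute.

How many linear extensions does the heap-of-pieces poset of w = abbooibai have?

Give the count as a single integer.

216

drop 0:a onto floor
drop 1:b onto floor
drop 2:b onto {1:b}
drop 3:o onto floor
drop 4:o onto {3:o}
drop 5:i onto {2:b, 4:o}
drop 6:b onto {5:i}
drop 7:a onto {0:a}
drop 8:i onto {6:b}
ground layer = {0:a, 1:b, 3:o}
drop-orders for the pieces not yet dropped (sum over which currently-grounded one goes next):
  1 to go: {7} 1  {8} 1
  2 to go: {0,7} 1  {6,8} 1  {7,8} 2
  3 to go: {0,7,8} 3  {5,6,8} 1  {6,7,8} 3
  4 to go: {0,6,7,8} 6  {2,5,6,8} 1  {4,5,6,8} 1  {5,6,7,8} 4
  5 to go: {0,5,6,7,8} 10  {1,2,5,6,8} 1  {2,4,5,6,8} 2  {2,5,6,7,8} 5  {3,4,5,6,8} 1  {4,5,6,7,8} 5
  6 to go: {0,2,5,6,7,8} 15  {0,4,5,6,7,8} 15  {1,2,4,5,6,8} 3  {1,2,5,6,7,8} 6  {2,3,4,5,6,8} 3  {2,4,5,6,7,8} 12  {3,4,5,6,7,8} 6
  7 to go: {0,1,2,5,6,7,8} 21  {0,2,4,5,6,7,8} 42  {0,3,4,5,6,7,8} 21  {1,2,3,4,5,6,8} 6  {1,2,4,5,6,7,8} 21  {2,3,4,5,6,7,8} 21
  if 0:a drops first: 48 orders
  if 1:b drops first: 84 orders
  if 3:o drops first: 84 orders
heap linearizations: 216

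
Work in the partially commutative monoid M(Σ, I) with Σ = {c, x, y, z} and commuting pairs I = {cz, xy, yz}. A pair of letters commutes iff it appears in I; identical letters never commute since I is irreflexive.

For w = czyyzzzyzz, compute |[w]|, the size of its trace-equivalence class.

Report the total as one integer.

210

piece 0:c — minimal
piece 1:z — minimal
piece 2:y rests on {0:c}
piece 3:y rests on {2:y}
piece 4:z rests on {1:z}
piece 5:z rests on {4:z}
piece 6:z rests on {5:z}
piece 7:y rests on {3:y}
piece 8:z rests on {6:z}
piece 9:z rests on {8:z}
minimal pieces: {0:c, 1:z}
ways to finish when only these pieces remain (= sum over removing one remaining piece with nothing left below it):
  1 left: {7}→1  {9}→1
  2 left: {3,7}→1  {7,9}→2  {8,9}→1
  3 left: {2,3,7}→1  {3,7,9}→3  {6,8,9}→1  {7,8,9}→3
  4 left: {0,2,3,7}→1  {2,3,7,9}→4  {3,7,8,9}→6  {5,6,8,9}→1  {6,7,8,9}→4
  5 left: {0,2,3,7,9}→5  {2,3,7,8,9}→10  {3,6,7,8,9}→10  {4,5,6,8,9}→1  {5,6,7,8,9}→5
  6 left: {0,2,3,7,8,9}→15  {1,4,5,6,8,9}→1  {2,3,6,7,8,9}→20  {3,5,6,7,8,9}→15  {4,5,6,7,8,9}→6
  7 left: {0,2,3,6,7,8,9}→35  {1,4,5,6,7,8,9}→7  {2,3,5,6,7,8,9}→35  {3,4,5,6,7,8,9}→21
  8 left: {0,2,3,5,6,7,8,9}→70  {1,3,4,5,6,7,8,9}→28  {2,3,4,5,6,7,8,9}→56
  placing 0:c first → 84 extensions
  placing 1:z first → 126 extensions
total linear extensions = 210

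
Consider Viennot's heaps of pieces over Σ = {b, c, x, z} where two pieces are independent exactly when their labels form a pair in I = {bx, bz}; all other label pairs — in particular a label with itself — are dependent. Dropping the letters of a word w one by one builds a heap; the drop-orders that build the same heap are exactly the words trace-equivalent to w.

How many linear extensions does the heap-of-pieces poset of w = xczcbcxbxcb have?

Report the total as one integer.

3

#0=x has no predecessor
#1=c depends on [0:x]
#2=z depends on [1:c]
#3=c depends on [2:z]
#4=b depends on [3:c]
#5=c depends on [4:b]
#6=x depends on [5:c]
#7=b depends on [5:c]
#8=x depends on [6:x]
#9=c depends on [7:b, 8:x]
#10=b depends on [9:c]
sources: [0:x]
N(rest) = Σ N(rest − s) over sources s of rest; N(one piece) = 1:
  size 1 → [10]=1
  size 2 → [9,10]=1
  size 3 → [7,9,10]=1  [8,9,10]=1
  size 4 → [6,8,9,10]=1  [7,8,9,10]=2
  size 5 → [6,7,8,9,10]=3
  size 6 → [5,6,7,8,9,10]=3
  size 7 → [4,5,6,7,8,9,10]=3
  size 8 → [3,4,5,6,7,8,9,10]=3
  size 9 → [2,3,4,5,6,7,8,9,10]=3
  first=0(x) contributes 3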